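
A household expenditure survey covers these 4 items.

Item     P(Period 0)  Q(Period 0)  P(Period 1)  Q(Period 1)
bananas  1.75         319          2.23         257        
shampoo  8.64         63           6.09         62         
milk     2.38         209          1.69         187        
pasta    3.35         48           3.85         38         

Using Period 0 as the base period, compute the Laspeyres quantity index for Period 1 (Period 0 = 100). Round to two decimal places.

88.47

Laspeyres quantity index uses base-period prices as weights.
ΣP(Period 0)·Q(Period 1) = 1.75×257 + 8.64×62 + 2.38×187 + 3.35×38 = 449.75 + 535.68 + 445.06 + 127.3 = 1557.79
ΣP(Period 0)·Q(Period 0) = 1.75×319 + 8.64×63 + 2.38×209 + 3.35×48 = 558.25 + 544.32 + 497.42 + 160.8 = 1760.79
Index = 1557.79 / 1760.79 × 100 = 88.4711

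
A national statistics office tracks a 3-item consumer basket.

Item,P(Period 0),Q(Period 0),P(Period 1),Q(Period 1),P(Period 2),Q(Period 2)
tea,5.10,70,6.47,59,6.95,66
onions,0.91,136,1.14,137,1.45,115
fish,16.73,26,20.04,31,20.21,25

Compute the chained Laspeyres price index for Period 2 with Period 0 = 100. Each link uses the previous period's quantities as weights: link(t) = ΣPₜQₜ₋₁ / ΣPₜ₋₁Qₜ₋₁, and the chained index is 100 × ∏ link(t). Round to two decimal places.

131.38

Link Period 0→Period 1:
ΣP(Period 1)Q(Period 0) = 6.47×70 + 1.14×136 + 20.04×26 = 452.9 + 155.04 + 521.04 = 1128.98
ΣP(Period 0)Q(Period 0) = 5.10×70 + 0.91×136 + 16.73×26 = 357 + 123.76 + 434.98 = 915.74
link = 1128.98/915.74 = 1.232861
Link Period 1→Period 2:
ΣP(Period 2)Q(Period 1) = 6.95×59 + 1.45×137 + 20.21×31 = 410.05 + 198.65 + 626.51 = 1235.21
ΣP(Period 1)Q(Period 1) = 6.47×59 + 1.14×137 + 20.04×31 = 381.73 + 156.18 + 621.24 = 1159.15
link = 1235.21/1159.15 = 1.065617
Chained index = 100 × 1.232861 × 1.065617 = 131.3758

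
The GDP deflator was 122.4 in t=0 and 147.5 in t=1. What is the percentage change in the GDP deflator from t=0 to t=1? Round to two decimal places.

Change = (147.5 − 122.4) / 122.4 × 100
       = 25.1 / 122.4 × 100 = 20.5065%

20.51%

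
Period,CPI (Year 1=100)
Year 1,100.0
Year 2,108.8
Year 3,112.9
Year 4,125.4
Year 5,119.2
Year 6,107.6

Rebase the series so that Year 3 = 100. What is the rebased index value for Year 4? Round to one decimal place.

111.1

Rebased(Year 4) = 125.4 / 112.9 × 100 = 111.0717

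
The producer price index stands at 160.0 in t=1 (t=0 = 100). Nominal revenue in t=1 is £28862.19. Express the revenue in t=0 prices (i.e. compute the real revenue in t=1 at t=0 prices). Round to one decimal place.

18038.9

Real = Nominal ÷ (Index/100) = 28862.19 ÷ (160.0/100)
     = 28862.19 ÷ 1.600 = 18038.8687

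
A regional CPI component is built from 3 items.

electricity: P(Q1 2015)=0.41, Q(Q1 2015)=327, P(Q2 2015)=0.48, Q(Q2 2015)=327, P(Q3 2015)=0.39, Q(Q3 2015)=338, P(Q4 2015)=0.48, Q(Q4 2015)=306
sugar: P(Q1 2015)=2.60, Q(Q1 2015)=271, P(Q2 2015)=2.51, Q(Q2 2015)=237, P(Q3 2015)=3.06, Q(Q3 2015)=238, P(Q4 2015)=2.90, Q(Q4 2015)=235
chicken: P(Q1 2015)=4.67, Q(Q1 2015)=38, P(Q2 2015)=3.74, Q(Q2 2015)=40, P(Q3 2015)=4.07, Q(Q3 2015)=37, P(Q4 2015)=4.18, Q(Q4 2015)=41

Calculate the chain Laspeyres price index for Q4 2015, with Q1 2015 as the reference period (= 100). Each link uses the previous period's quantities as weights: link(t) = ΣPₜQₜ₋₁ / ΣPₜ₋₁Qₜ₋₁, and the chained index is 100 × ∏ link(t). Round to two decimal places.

Link Q1 2015→Q2 2015:
ΣP(Q2 2015)Q(Q1 2015) = 0.48×327 + 2.51×271 + 3.74×38 = 156.96 + 680.21 + 142.12 = 979.29
ΣP(Q1 2015)Q(Q1 2015) = 0.41×327 + 2.60×271 + 4.67×38 = 134.07 + 704.6 + 177.46 = 1016.13
link = 979.29/1016.13 = 0.963745
Link Q2 2015→Q3 2015:
ΣP(Q3 2015)Q(Q2 2015) = 0.39×327 + 3.06×237 + 4.07×40 = 127.53 + 725.22 + 162.8 = 1015.55
ΣP(Q2 2015)Q(Q2 2015) = 0.48×327 + 2.51×237 + 3.74×40 = 156.96 + 594.87 + 149.6 = 901.43
link = 1015.55/901.43 = 1.126599
Link Q3 2015→Q4 2015:
ΣP(Q4 2015)Q(Q3 2015) = 0.48×338 + 2.90×238 + 4.18×37 = 162.24 + 690.2 + 154.66 = 1007.1
ΣP(Q3 2015)Q(Q3 2015) = 0.39×338 + 3.06×238 + 4.07×37 = 131.82 + 728.28 + 150.59 = 1010.69
link = 1007.1/1010.69 = 0.996448
Chained index = 100 × 0.963745 × 1.126599 × 0.996448 = 108.1897

108.19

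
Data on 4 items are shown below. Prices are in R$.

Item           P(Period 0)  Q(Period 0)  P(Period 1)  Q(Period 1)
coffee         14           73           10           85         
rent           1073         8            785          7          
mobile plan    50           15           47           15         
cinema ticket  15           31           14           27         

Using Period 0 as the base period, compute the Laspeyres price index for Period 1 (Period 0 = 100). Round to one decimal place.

Laspeyres price index uses base-period quantities as weights.
ΣP(Period 1)·Q(Period 0) = 10×73 + 785×8 + 47×15 + 14×31 = 730 + 6280 + 705 + 434 = 8149
ΣP(Period 0)·Q(Period 0) = 14×73 + 1073×8 + 50×15 + 15×31 = 1022 + 8584 + 750 + 465 = 10821
Index = 8149 / 10821 × 100 = 75.3073

75.3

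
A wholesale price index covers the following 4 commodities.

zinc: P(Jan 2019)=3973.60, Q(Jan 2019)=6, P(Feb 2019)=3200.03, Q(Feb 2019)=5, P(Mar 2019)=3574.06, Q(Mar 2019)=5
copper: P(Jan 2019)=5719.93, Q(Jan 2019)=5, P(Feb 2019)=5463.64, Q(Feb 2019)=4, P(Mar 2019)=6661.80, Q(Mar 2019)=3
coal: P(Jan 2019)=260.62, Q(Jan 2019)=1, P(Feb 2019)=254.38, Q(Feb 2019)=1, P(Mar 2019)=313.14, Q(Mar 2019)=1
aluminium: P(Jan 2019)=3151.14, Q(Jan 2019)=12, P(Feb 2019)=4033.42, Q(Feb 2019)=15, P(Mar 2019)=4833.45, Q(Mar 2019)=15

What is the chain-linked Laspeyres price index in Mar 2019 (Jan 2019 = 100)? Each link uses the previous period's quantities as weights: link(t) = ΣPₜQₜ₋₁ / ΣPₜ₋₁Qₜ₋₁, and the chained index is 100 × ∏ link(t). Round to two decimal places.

Link Jan 2019→Feb 2019:
ΣP(Feb 2019)Q(Jan 2019) = 3200.03×6 + 5463.64×5 + 254.38×1 + 4033.42×12 = 19200.18 + 27318.2 + 254.38 + 48401.04 = 95173.8
ΣP(Jan 2019)Q(Jan 2019) = 3973.60×6 + 5719.93×5 + 260.62×1 + 3151.14×12 = 23841.6 + 28599.65 + 260.62 + 37813.68 = 90515.55
link = 95173.8/90515.55 = 1.051464
Link Feb 2019→Mar 2019:
ΣP(Mar 2019)Q(Feb 2019) = 3574.06×5 + 6661.80×4 + 313.14×1 + 4833.45×15 = 17870.3 + 26647.2 + 313.14 + 72501.75 = 117332.39
ΣP(Feb 2019)Q(Feb 2019) = 3200.03×5 + 5463.64×4 + 254.38×1 + 4033.42×15 = 16000.15 + 21854.56 + 254.38 + 60501.3 = 98610.39
link = 117332.39/98610.39 = 1.189858
Chained index = 100 × 1.051464 × 1.189858 = 125.1093

125.11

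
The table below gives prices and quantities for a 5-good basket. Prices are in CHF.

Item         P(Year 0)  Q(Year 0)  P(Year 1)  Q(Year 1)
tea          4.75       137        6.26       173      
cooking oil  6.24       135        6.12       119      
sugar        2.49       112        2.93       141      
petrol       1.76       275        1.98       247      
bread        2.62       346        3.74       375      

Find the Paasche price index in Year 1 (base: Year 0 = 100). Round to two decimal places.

Paasche price index uses current-period quantities as weights.
ΣP(Year 1)·Q(Year 1) = 6.26×173 + 6.12×119 + 2.93×141 + 1.98×247 + 3.74×375 = 1082.98 + 728.28 + 413.13 + 489.06 + 1402.5 = 4115.95
ΣP(Year 0)·Q(Year 1) = 4.75×173 + 6.24×119 + 2.49×141 + 1.76×247 + 2.62×375 = 821.75 + 742.56 + 351.09 + 434.72 + 982.5 = 3332.62
Index = 4115.95 / 3332.62 × 100 = 123.5049

123.50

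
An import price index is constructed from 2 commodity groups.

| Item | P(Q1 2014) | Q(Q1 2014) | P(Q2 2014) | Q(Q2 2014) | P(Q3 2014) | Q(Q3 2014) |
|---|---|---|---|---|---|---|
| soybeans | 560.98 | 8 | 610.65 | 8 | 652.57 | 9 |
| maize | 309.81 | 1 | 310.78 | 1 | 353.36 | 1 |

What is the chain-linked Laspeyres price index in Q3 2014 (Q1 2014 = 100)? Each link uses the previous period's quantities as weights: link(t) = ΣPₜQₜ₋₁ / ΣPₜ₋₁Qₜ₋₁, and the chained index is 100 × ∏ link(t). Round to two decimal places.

Link Q1 2014→Q2 2014:
ΣP(Q2 2014)Q(Q1 2014) = 610.65×8 + 310.78×1 = 4885.2 + 310.78 = 5195.98
ΣP(Q1 2014)Q(Q1 2014) = 560.98×8 + 309.81×1 = 4487.84 + 309.81 = 4797.65
link = 5195.98/4797.65 = 1.083026
Link Q2 2014→Q3 2014:
ΣP(Q3 2014)Q(Q2 2014) = 652.57×8 + 353.36×1 = 5220.56 + 353.36 = 5573.92
ΣP(Q2 2014)Q(Q2 2014) = 610.65×8 + 310.78×1 = 4885.2 + 310.78 = 5195.98
link = 5573.92/5195.98 = 1.072737
Chained index = 100 × 1.083026 × 1.072737 = 116.1802

116.18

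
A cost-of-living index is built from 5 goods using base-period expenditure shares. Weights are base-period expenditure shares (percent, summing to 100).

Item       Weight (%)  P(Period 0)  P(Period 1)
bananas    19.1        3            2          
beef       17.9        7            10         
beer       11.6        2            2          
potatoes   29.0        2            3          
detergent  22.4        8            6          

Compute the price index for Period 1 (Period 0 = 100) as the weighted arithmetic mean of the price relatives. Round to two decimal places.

bananas: 19.1 × (2/3) = 19.1 × 0.666667 = 12.7333
beef: 17.9 × (10/7) = 17.9 × 1.428571 = 25.5714
beer: 11.6 × (2/2) = 11.6 × 1.000000 = 11.6000
potatoes: 29.0 × (3/2) = 29.0 × 1.500000 = 43.5000
detergent: 22.4 × (6/8) = 22.4 × 0.750000 = 16.8000
Index = Σ wᵢ·(p₁ᵢ/p₀ᵢ) = 12.7333 + 25.5714 + 11.6000 + 43.5000 + 16.8000 = 110.2048

110.20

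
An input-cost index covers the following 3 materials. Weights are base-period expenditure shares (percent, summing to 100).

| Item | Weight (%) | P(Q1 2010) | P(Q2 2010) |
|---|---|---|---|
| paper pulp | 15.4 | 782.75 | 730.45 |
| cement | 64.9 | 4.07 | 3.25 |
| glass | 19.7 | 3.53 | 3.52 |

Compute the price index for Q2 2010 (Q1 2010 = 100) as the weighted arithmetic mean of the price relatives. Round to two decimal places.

paper pulp: 15.4 × (730.45/782.75) = 15.4 × 0.933184 = 14.3710
cement: 64.9 × (3.25/4.07) = 64.9 × 0.798526 = 51.8243
glass: 19.7 × (3.52/3.53) = 19.7 × 0.997167 = 19.6442
Index = Σ wᵢ·(p₁ᵢ/p₀ᵢ) = 14.3710 + 51.8243 + 19.6442 = 85.8396

85.84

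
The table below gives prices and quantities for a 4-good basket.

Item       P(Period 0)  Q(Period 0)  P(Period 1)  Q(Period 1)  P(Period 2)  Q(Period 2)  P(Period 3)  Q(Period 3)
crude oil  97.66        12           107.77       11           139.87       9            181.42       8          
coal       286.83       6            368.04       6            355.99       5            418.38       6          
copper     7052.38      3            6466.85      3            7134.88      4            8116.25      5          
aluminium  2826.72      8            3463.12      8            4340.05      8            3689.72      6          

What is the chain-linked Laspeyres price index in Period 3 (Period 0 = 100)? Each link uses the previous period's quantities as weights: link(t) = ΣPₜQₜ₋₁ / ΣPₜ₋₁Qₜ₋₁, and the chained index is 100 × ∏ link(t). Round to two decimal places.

127.28

Link Period 0→Period 1:
ΣP(Period 1)Q(Period 0) = 107.77×12 + 368.04×6 + 6466.85×3 + 3463.12×8 = 1293.24 + 2208.24 + 19400.55 + 27704.96 = 50606.99
ΣP(Period 0)Q(Period 0) = 97.66×12 + 286.83×6 + 7052.38×3 + 2826.72×8 = 1171.92 + 1720.98 + 21157.14 + 22613.76 = 46663.8
link = 50606.99/46663.8 = 1.084502
Link Period 1→Period 2:
ΣP(Period 2)Q(Period 1) = 139.87×11 + 355.99×6 + 7134.88×3 + 4340.05×8 = 1538.57 + 2135.94 + 21404.64 + 34720.4 = 59799.55
ΣP(Period 1)Q(Period 1) = 107.77×11 + 368.04×6 + 6466.85×3 + 3463.12×8 = 1185.47 + 2208.24 + 19400.55 + 27704.96 = 50499.22
link = 59799.55/50499.22 = 1.184168
Link Period 2→Period 3:
ΣP(Period 3)Q(Period 2) = 181.42×9 + 418.38×5 + 8116.25×4 + 3689.72×8 = 1632.78 + 2091.9 + 32465 + 29517.76 = 65707.44
ΣP(Period 2)Q(Period 2) = 139.87×9 + 355.99×5 + 7134.88×4 + 4340.05×8 = 1258.83 + 1779.95 + 28539.52 + 34720.4 = 66298.7
link = 65707.44/66298.7 = 0.991082
Chained index = 100 × 1.084502 × 1.184168 × 0.991082 = 127.2780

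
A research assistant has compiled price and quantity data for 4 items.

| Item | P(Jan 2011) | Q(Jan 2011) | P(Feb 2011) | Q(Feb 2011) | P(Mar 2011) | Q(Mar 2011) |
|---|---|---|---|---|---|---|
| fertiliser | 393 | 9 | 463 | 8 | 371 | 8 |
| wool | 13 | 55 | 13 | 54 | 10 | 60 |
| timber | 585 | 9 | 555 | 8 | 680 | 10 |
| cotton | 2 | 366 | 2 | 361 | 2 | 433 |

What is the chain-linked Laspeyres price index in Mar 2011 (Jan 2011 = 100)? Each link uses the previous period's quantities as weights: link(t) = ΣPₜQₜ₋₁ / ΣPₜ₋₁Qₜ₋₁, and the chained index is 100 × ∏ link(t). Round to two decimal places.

Link Jan 2011→Feb 2011:
ΣP(Feb 2011)Q(Jan 2011) = 463×9 + 13×55 + 555×9 + 2×366 = 4167 + 715 + 4995 + 732 = 10609
ΣP(Jan 2011)Q(Jan 2011) = 393×9 + 13×55 + 585×9 + 2×366 = 3537 + 715 + 5265 + 732 = 10249
link = 10609/10249 = 1.035125
Link Feb 2011→Mar 2011:
ΣP(Mar 2011)Q(Feb 2011) = 371×8 + 10×54 + 680×8 + 2×361 = 2968 + 540 + 5440 + 722 = 9670
ΣP(Feb 2011)Q(Feb 2011) = 463×8 + 13×54 + 555×8 + 2×361 = 3704 + 702 + 4440 + 722 = 9568
link = 9670/9568 = 1.010661
Chained index = 100 × 1.035125 × 1.010661 = 104.6160

104.62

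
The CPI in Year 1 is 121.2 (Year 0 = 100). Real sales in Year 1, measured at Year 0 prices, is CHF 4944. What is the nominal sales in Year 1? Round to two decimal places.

5992.13

Nominal = Real × (Index/100) = 4944 × (121.2/100)
        = 4944 × 1.212 = 5992.1280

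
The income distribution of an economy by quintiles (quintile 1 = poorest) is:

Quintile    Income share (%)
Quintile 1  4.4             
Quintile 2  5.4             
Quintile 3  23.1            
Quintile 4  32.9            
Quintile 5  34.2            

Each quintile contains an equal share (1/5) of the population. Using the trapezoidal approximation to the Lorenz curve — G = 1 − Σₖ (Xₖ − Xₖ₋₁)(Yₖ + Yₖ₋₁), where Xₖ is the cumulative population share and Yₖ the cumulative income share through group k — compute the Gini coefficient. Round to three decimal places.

0.348

Cumulative income shares Yₖ: 0.0440, 0.0980, 0.3290, 0.6580, 1.0000
Σ (Xₖ−Xₖ₋₁)(Yₖ+Yₖ₋₁) = (1/5)(0.0440+0.0000) + (1/5)(0.0980+0.0440) + (1/5)(0.3290+0.0980) + (1/5)(0.6580+0.3290) + (1/5)(1.0000+0.6580)
  = 0.0088 + 0.0284 + 0.0854 + 0.1974 + 0.3316 = 0.6516
G = 1 − 0.6516 = 0.3484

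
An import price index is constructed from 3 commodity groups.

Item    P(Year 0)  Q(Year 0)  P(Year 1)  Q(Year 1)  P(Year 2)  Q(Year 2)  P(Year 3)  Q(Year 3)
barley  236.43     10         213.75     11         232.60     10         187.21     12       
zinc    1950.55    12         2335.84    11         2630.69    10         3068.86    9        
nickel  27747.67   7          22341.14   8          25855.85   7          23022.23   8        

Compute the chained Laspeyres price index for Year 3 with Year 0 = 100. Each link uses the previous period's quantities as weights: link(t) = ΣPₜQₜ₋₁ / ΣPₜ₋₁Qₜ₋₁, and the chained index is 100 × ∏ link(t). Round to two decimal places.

Link Year 0→Year 1:
ΣP(Year 1)Q(Year 0) = 213.75×10 + 2335.84×12 + 22341.14×7 = 2137.5 + 28030.08 + 156387.98 = 186555.56
ΣP(Year 0)Q(Year 0) = 236.43×10 + 1950.55×12 + 27747.67×7 = 2364.3 + 23406.6 + 194233.69 = 220004.59
link = 186555.56/220004.59 = 0.847962
Link Year 1→Year 2:
ΣP(Year 2)Q(Year 1) = 232.60×11 + 2630.69×11 + 25855.85×8 = 2558.6 + 28937.59 + 206846.8 = 238342.99
ΣP(Year 1)Q(Year 1) = 213.75×11 + 2335.84×11 + 22341.14×8 = 2351.25 + 25694.24 + 178729.12 = 206774.61
link = 238342.99/206774.61 = 1.152670
Link Year 2→Year 3:
ΣP(Year 3)Q(Year 2) = 187.21×10 + 3068.86×10 + 23022.23×7 = 1872.1 + 30688.6 + 161155.61 = 193716.31
ΣP(Year 2)Q(Year 2) = 232.60×10 + 2630.69×10 + 25855.85×7 = 2326 + 26306.9 + 180990.95 = 209623.85
link = 193716.31/209623.85 = 0.924114
Chained index = 100 × 0.847962 × 1.152670 × 0.924114 = 90.3248

90.32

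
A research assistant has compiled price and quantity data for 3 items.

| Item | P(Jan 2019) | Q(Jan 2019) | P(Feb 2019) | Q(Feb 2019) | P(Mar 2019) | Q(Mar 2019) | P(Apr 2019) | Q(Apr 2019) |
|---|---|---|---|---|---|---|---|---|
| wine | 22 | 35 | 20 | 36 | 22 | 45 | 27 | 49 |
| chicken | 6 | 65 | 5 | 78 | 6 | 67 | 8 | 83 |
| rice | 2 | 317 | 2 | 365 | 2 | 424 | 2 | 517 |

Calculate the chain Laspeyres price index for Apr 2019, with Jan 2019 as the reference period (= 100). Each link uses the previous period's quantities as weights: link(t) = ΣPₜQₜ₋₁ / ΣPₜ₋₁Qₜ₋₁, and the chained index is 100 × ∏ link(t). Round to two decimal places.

Link Jan 2019→Feb 2019:
ΣP(Feb 2019)Q(Jan 2019) = 20×35 + 5×65 + 2×317 = 700 + 325 + 634 = 1659
ΣP(Jan 2019)Q(Jan 2019) = 22×35 + 6×65 + 2×317 = 770 + 390 + 634 = 1794
link = 1659/1794 = 0.924749
Link Feb 2019→Mar 2019:
ΣP(Mar 2019)Q(Feb 2019) = 22×36 + 6×78 + 2×365 = 792 + 468 + 730 = 1990
ΣP(Feb 2019)Q(Feb 2019) = 20×36 + 5×78 + 2×365 = 720 + 390 + 730 = 1840
link = 1990/1840 = 1.081522
Link Mar 2019→Apr 2019:
ΣP(Apr 2019)Q(Mar 2019) = 27×45 + 8×67 + 2×424 = 1215 + 536 + 848 = 2599
ΣP(Mar 2019)Q(Mar 2019) = 22×45 + 6×67 + 2×424 = 990 + 402 + 848 = 2240
link = 2599/2240 = 1.160268
Chained index = 100 × 0.924749 × 1.081522 × 1.160268 = 116.0426

116.04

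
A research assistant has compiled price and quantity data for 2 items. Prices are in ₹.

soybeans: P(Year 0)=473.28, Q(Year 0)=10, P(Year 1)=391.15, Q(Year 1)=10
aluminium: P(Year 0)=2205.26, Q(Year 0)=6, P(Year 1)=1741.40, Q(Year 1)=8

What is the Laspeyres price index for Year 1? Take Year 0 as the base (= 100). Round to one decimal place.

Laspeyres price index uses base-period quantities as weights.
ΣP(Year 1)·Q(Year 0) = 391.15×10 + 1741.40×6 = 3911.5 + 10448.4 = 14359.9
ΣP(Year 0)·Q(Year 0) = 473.28×10 + 2205.26×6 = 4732.8 + 13231.56 = 17964.36
Index = 14359.9 / 17964.36 × 100 = 79.9355

79.9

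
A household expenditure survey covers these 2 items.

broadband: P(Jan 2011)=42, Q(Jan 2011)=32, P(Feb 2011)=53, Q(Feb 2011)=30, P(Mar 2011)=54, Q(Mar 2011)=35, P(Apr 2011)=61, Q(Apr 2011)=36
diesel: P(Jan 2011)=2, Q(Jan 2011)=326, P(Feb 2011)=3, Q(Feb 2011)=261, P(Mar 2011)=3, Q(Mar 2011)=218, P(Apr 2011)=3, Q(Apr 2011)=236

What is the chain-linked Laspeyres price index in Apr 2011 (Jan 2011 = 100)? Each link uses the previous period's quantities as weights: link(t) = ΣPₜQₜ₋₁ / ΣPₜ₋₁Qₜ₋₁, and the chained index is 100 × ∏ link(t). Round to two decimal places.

148.73

Link Jan 2011→Feb 2011:
ΣP(Feb 2011)Q(Jan 2011) = 53×32 + 3×326 = 1696 + 978 = 2674
ΣP(Jan 2011)Q(Jan 2011) = 42×32 + 2×326 = 1344 + 652 = 1996
link = 2674/1996 = 1.339679
Link Feb 2011→Mar 2011:
ΣP(Mar 2011)Q(Feb 2011) = 54×30 + 3×261 = 1620 + 783 = 2403
ΣP(Feb 2011)Q(Feb 2011) = 53×30 + 3×261 = 1590 + 783 = 2373
link = 2403/2373 = 1.012642
Link Mar 2011→Apr 2011:
ΣP(Apr 2011)Q(Mar 2011) = 61×35 + 3×218 = 2135 + 654 = 2789
ΣP(Mar 2011)Q(Mar 2011) = 54×35 + 3×218 = 1890 + 654 = 2544
link = 2789/2544 = 1.096305
Chained index = 100 × 1.339679 × 1.012642 × 1.096305 = 148.7265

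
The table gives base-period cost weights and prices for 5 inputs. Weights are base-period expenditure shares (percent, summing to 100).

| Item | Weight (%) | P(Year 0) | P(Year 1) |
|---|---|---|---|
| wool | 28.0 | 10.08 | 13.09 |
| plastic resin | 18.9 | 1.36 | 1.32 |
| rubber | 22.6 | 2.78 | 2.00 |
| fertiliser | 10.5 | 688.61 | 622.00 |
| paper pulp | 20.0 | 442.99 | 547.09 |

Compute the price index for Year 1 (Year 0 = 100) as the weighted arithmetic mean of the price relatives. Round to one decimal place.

wool: 28.0 × (13.09/10.08) = 28.0 × 1.298611 = 36.3611
plastic resin: 18.9 × (1.32/1.36) = 18.9 × 0.970588 = 18.3441
rubber: 22.6 × (2.00/2.78) = 22.6 × 0.719424 = 16.2590
fertiliser: 10.5 × (622.00/688.61) = 10.5 × 0.903269 = 9.4843
paper pulp: 20.0 × (547.09/442.99) = 20.0 × 1.234994 = 24.6999
Index = Σ wᵢ·(p₁ᵢ/p₀ᵢ) = 36.3611 + 18.3441 + 16.2590 + 9.4843 + 24.6999 = 105.1484

105.1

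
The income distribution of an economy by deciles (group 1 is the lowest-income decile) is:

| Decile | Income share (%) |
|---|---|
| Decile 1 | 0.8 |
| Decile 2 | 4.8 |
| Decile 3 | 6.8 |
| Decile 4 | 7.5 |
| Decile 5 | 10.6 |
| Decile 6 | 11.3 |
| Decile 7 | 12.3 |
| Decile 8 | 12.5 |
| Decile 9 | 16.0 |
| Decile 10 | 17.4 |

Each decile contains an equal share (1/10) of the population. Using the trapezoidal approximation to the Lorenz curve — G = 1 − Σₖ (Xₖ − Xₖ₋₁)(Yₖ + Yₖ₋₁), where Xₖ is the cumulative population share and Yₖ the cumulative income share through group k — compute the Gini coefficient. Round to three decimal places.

0.271

Cumulative income shares Yₖ: 0.0080, 0.0560, 0.1240, 0.1990, 0.3050, 0.4180, 0.5410, 0.6660, 0.8260, 1.0000
Σ (Xₖ−Xₖ₋₁)(Yₖ+Yₖ₋₁) = (1/10)(0.0080+0.0000) + (1/10)(0.0560+0.0080) + (1/10)(0.1240+0.0560) + (1/10)(0.1990+0.1240) + (1/10)(0.3050+0.1990) + (1/10)(0.4180+0.3050) + (1/10)(0.5410+0.4180) + (1/10)(0.6660+0.5410) + (1/10)(0.8260+0.6660) + (1/10)(1.0000+0.8260)
  = 0.0008 + 0.0064 + 0.0180 + 0.0323 + 0.0504 + 0.0723 + 0.0959 + 0.1207 + 0.1492 + 0.1826 = 0.7286
G = 1 − 0.7286 = 0.2714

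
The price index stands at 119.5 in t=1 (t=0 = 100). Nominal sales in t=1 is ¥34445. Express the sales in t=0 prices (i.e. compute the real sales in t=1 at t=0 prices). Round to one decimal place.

28824.3

Real = Nominal ÷ (Index/100) = 34445 ÷ (119.5/100)
     = 34445 ÷ 1.195 = 28824.2678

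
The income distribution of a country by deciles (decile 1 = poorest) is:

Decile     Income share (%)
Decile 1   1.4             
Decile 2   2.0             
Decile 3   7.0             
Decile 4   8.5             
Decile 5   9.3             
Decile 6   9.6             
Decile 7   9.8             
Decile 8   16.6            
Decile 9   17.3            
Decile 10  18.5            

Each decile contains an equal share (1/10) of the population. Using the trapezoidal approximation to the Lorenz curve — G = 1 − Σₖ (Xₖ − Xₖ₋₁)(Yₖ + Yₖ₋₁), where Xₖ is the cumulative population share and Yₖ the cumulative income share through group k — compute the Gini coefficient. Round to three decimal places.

Cumulative income shares Yₖ: 0.0140, 0.0340, 0.1040, 0.1890, 0.2820, 0.3780, 0.4760, 0.6420, 0.8150, 1.0000
Σ (Xₖ−Xₖ₋₁)(Yₖ+Yₖ₋₁) = (1/10)(0.0140+0.0000) + (1/10)(0.0340+0.0140) + (1/10)(0.1040+0.0340) + (1/10)(0.1890+0.1040) + (1/10)(0.2820+0.1890) + (1/10)(0.3780+0.2820) + (1/10)(0.4760+0.3780) + (1/10)(0.6420+0.4760) + (1/10)(0.8150+0.6420) + (1/10)(1.0000+0.8150)
  = 0.0014 + 0.0048 + 0.0138 + 0.0293 + 0.0471 + 0.0660 + 0.0854 + 0.1118 + 0.1457 + 0.1815 = 0.6868
G = 1 − 0.6868 = 0.3132

0.313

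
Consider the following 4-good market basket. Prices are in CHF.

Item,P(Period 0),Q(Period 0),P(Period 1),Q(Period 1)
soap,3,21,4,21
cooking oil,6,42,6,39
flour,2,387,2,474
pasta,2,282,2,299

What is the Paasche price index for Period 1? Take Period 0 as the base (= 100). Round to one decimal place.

101.1

Paasche price index uses current-period quantities as weights.
ΣP(Period 1)·Q(Period 1) = 4×21 + 6×39 + 2×474 + 2×299 = 84 + 234 + 948 + 598 = 1864
ΣP(Period 0)·Q(Period 1) = 3×21 + 6×39 + 2×474 + 2×299 = 63 + 234 + 948 + 598 = 1843
Index = 1864 / 1843 × 100 = 101.1394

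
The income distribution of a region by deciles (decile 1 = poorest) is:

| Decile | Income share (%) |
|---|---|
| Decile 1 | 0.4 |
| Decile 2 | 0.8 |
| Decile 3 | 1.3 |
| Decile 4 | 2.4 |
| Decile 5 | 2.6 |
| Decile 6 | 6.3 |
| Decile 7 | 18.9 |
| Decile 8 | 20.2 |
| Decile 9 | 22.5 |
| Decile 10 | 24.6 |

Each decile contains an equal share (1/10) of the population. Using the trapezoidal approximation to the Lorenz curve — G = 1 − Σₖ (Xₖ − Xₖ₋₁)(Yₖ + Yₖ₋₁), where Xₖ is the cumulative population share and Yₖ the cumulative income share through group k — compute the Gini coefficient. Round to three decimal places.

Cumulative income shares Yₖ: 0.0040, 0.0120, 0.0250, 0.0490, 0.0750, 0.1380, 0.3270, 0.5290, 0.7540, 1.0000
Σ (Xₖ−Xₖ₋₁)(Yₖ+Yₖ₋₁) = (1/10)(0.0040+0.0000) + (1/10)(0.0120+0.0040) + (1/10)(0.0250+0.0120) + (1/10)(0.0490+0.0250) + (1/10)(0.0750+0.0490) + (1/10)(0.1380+0.0750) + (1/10)(0.3270+0.1380) + (1/10)(0.5290+0.3270) + (1/10)(0.7540+0.5290) + (1/10)(1.0000+0.7540)
  = 0.0004 + 0.0016 + 0.0037 + 0.0074 + 0.0124 + 0.0213 + 0.0465 + 0.0856 + 0.1283 + 0.1754 = 0.4826
G = 1 − 0.4826 = 0.5174

0.517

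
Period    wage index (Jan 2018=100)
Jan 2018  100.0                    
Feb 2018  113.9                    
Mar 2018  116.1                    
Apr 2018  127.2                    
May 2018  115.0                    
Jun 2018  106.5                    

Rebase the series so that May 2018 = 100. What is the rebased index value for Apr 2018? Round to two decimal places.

110.61

Rebased(Apr 2018) = 127.2 / 115.0 × 100 = 110.6087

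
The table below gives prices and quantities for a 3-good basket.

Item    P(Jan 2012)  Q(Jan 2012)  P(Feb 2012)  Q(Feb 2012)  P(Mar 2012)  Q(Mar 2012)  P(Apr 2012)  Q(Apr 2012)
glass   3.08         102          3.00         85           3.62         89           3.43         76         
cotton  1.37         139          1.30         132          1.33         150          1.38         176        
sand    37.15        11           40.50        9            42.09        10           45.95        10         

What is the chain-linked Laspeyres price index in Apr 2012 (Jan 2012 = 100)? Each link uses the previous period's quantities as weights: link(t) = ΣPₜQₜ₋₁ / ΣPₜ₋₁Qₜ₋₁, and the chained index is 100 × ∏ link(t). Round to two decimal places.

Link Jan 2012→Feb 2012:
ΣP(Feb 2012)Q(Jan 2012) = 3.00×102 + 1.30×139 + 40.50×11 = 306 + 180.7 + 445.5 = 932.2
ΣP(Jan 2012)Q(Jan 2012) = 3.08×102 + 1.37×139 + 37.15×11 = 314.16 + 190.43 + 408.65 = 913.24
link = 932.2/913.24 = 1.020761
Link Feb 2012→Mar 2012:
ΣP(Mar 2012)Q(Feb 2012) = 3.62×85 + 1.33×132 + 42.09×9 = 307.7 + 175.56 + 378.81 = 862.07
ΣP(Feb 2012)Q(Feb 2012) = 3.00×85 + 1.30×132 + 40.50×9 = 255 + 171.6 + 364.5 = 791.1
link = 862.07/791.1 = 1.089711
Link Mar 2012→Apr 2012:
ΣP(Apr 2012)Q(Mar 2012) = 3.43×89 + 1.38×150 + 45.95×10 = 305.27 + 207 + 459.5 = 971.77
ΣP(Mar 2012)Q(Mar 2012) = 3.62×89 + 1.33×150 + 42.09×10 = 322.18 + 199.5 + 420.9 = 942.58
link = 971.77/942.58 = 1.030968
Chained index = 100 × 1.020761 × 1.089711 × 1.030968 = 114.6781

114.68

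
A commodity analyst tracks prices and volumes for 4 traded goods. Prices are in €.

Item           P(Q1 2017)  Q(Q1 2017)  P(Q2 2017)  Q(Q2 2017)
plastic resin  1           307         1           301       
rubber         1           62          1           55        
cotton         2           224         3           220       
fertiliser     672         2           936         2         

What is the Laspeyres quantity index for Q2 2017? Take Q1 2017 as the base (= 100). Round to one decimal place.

99.0

Laspeyres quantity index uses base-period prices as weights.
ΣP(Q1 2017)·Q(Q2 2017) = 1×301 + 1×55 + 2×220 + 672×2 = 301 + 55 + 440 + 1344 = 2140
ΣP(Q1 2017)·Q(Q1 2017) = 1×307 + 1×62 + 2×224 + 672×2 = 307 + 62 + 448 + 1344 = 2161
Index = 2140 / 2161 × 100 = 99.0282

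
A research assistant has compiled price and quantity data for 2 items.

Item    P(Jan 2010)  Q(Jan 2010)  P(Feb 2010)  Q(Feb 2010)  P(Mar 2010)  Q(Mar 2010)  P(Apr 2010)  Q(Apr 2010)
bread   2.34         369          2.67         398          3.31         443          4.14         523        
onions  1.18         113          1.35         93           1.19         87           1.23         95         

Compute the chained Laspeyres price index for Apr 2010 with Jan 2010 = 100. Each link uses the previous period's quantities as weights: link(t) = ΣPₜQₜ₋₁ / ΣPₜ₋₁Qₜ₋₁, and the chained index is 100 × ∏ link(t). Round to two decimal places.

169.62

Link Jan 2010→Feb 2010:
ΣP(Feb 2010)Q(Jan 2010) = 2.67×369 + 1.35×113 = 985.23 + 152.55 = 1137.78
ΣP(Jan 2010)Q(Jan 2010) = 2.34×369 + 1.18×113 = 863.46 + 133.34 = 996.8
link = 1137.78/996.8 = 1.141433
Link Feb 2010→Mar 2010:
ΣP(Mar 2010)Q(Feb 2010) = 3.31×398 + 1.19×93 = 1317.38 + 110.67 = 1428.05
ΣP(Feb 2010)Q(Feb 2010) = 2.67×398 + 1.35×93 = 1062.66 + 125.55 = 1188.21
link = 1428.05/1188.21 = 1.201850
Link Mar 2010→Apr 2010:
ΣP(Apr 2010)Q(Mar 2010) = 4.14×443 + 1.23×87 = 1834.02 + 107.01 = 1941.03
ΣP(Mar 2010)Q(Mar 2010) = 3.31×443 + 1.19×87 = 1466.33 + 103.53 = 1569.86
link = 1941.03/1569.86 = 1.236435
Chained index = 100 × 1.141433 × 1.201850 × 1.236435 = 169.6179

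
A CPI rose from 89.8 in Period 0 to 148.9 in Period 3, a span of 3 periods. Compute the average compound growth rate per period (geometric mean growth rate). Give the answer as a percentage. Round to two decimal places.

Growth factor = (148.9/89.8)^(1/3) = (1.658129)^(1/3) = 1.183603
Growth rate = 1.183603 − 1 = 0.183603 = 18.3603%

18.36%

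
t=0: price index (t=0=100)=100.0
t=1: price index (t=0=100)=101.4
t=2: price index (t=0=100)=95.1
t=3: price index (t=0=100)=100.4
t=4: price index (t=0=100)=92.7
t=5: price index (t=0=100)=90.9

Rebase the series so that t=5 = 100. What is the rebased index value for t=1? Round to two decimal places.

Rebased(t=1) = 101.4 / 90.9 × 100 = 111.5512

111.55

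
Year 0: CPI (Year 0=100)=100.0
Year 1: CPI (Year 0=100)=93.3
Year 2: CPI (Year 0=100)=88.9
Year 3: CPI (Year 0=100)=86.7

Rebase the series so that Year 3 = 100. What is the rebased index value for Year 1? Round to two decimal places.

107.61

Rebased(Year 1) = 93.3 / 86.7 × 100 = 107.6125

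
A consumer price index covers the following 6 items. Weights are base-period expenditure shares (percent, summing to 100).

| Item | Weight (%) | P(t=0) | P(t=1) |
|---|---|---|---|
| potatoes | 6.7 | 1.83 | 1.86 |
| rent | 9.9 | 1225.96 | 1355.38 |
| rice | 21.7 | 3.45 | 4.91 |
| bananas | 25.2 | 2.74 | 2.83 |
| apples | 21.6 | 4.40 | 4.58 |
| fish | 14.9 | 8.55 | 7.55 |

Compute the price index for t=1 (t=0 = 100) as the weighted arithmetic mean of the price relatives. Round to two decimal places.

potatoes: 6.7 × (1.86/1.83) = 6.7 × 1.016393 = 6.8098
rent: 9.9 × (1355.38/1225.96) = 9.9 × 1.105566 = 10.9451
rice: 21.7 × (4.91/3.45) = 21.7 × 1.423188 = 30.8832
bananas: 25.2 × (2.83/2.74) = 25.2 × 1.032847 = 26.0277
apples: 21.6 × (4.58/4.40) = 21.6 × 1.040909 = 22.4836
fish: 14.9 × (7.55/8.55) = 14.9 × 0.883041 = 13.1573
Index = Σ wᵢ·(p₁ᵢ/p₀ᵢ) = 6.8098 + 10.9451 + 30.8832 + 26.0277 + 22.4836 + 13.1573 = 110.3068

110.31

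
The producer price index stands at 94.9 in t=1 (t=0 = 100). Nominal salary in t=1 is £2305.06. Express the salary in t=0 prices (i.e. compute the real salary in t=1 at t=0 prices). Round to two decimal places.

Real = Nominal ÷ (Index/100) = 2305.06 ÷ (94.9/100)
     = 2305.06 ÷ 0.949 = 2428.9357

2428.94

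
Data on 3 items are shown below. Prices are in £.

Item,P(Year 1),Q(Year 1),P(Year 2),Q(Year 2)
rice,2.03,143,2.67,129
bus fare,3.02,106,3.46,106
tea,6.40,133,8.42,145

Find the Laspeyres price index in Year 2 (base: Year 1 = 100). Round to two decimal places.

127.83

Laspeyres price index uses base-period quantities as weights.
ΣP(Year 2)·Q(Year 1) = 2.67×143 + 3.46×106 + 8.42×133 = 381.81 + 366.76 + 1119.86 = 1868.43
ΣP(Year 1)·Q(Year 1) = 2.03×143 + 3.02×106 + 6.40×133 = 290.29 + 320.12 + 851.2 = 1461.61
Index = 1868.43 / 1461.61 × 100 = 127.8337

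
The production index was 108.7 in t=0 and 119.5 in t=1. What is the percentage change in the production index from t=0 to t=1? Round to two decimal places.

Change = (119.5 − 108.7) / 108.7 × 100
       = 10.8 / 108.7 × 100 = 9.9356%

9.94%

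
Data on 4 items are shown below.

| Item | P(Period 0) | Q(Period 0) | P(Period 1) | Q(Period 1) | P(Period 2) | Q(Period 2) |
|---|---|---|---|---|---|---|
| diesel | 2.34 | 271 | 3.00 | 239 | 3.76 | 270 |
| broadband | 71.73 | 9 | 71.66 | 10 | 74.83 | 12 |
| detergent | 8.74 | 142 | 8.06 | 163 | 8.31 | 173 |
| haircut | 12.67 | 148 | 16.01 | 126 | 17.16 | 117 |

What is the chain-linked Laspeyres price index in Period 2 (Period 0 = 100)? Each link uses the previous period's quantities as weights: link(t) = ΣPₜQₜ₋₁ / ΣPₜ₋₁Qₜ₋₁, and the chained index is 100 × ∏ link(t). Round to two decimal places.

122.57

Link Period 0→Period 1:
ΣP(Period 1)Q(Period 0) = 3.00×271 + 71.66×9 + 8.06×142 + 16.01×148 = 813 + 644.94 + 1144.52 + 2369.48 = 4971.94
ΣP(Period 0)Q(Period 0) = 2.34×271 + 71.73×9 + 8.74×142 + 12.67×148 = 634.14 + 645.57 + 1241.08 + 1875.16 = 4395.95
link = 4971.94/4395.95 = 1.131027
Link Period 1→Period 2:
ΣP(Period 2)Q(Period 1) = 3.76×239 + 74.83×10 + 8.31×163 + 17.16×126 = 898.64 + 748.3 + 1354.53 + 2162.16 = 5163.63
ΣP(Period 1)Q(Period 1) = 3.00×239 + 71.66×10 + 8.06×163 + 16.01×126 = 717 + 716.6 + 1313.78 + 2017.26 = 4764.64
link = 5163.63/4764.64 = 1.083740
Chained index = 100 × 1.131027 × 1.083740 = 122.5739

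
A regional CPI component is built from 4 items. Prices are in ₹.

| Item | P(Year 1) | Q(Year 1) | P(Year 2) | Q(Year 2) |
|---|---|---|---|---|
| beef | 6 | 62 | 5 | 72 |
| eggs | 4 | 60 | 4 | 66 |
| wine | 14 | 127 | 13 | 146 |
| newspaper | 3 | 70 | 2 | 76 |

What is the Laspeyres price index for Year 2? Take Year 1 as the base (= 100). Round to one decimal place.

Laspeyres price index uses base-period quantities as weights.
ΣP(Year 2)·Q(Year 1) = 5×62 + 4×60 + 13×127 + 2×70 = 310 + 240 + 1651 + 140 = 2341
ΣP(Year 1)·Q(Year 1) = 6×62 + 4×60 + 14×127 + 3×70 = 372 + 240 + 1778 + 210 = 2600
Index = 2341 / 2600 × 100 = 90.0385

90.0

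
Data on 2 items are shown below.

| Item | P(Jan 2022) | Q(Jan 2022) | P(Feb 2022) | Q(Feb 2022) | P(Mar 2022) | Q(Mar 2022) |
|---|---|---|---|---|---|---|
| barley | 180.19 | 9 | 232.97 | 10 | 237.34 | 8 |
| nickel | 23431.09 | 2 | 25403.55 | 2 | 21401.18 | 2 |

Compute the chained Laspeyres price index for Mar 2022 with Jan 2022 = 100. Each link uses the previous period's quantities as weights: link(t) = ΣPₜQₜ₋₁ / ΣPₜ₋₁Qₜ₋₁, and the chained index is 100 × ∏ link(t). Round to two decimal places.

92.77

Link Jan 2022→Feb 2022:
ΣP(Feb 2022)Q(Jan 2022) = 232.97×9 + 25403.55×2 = 2096.73 + 50807.1 = 52903.83
ΣP(Jan 2022)Q(Jan 2022) = 180.19×9 + 23431.09×2 = 1621.71 + 46862.18 = 48483.89
link = 52903.83/48483.89 = 1.091163
Link Feb 2022→Mar 2022:
ΣP(Mar 2022)Q(Feb 2022) = 237.34×10 + 21401.18×2 = 2373.4 + 42802.36 = 45175.76
ΣP(Feb 2022)Q(Feb 2022) = 232.97×10 + 25403.55×2 = 2329.7 + 50807.1 = 53136.8
link = 45175.76/53136.8 = 0.850178
Chained index = 100 × 1.091163 × 0.850178 = 92.7683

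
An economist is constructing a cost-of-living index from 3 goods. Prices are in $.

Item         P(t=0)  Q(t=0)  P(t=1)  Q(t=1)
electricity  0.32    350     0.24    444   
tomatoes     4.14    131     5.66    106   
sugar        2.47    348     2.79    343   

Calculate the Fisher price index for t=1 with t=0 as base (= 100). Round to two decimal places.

117.56

Laspeyres component (base-period weights):
ΣP(t=1)Q(t=0) = 0.24×350 + 5.66×131 + 2.79×348 = 84 + 741.46 + 970.92 = 1796.38
ΣP(t=0)Q(t=0) = 0.32×350 + 4.14×131 + 2.47×348 = 112 + 542.34 + 859.56 = 1513.9
L = 1796.38 / 1513.9 × 100 = 118.6591
Paasche component (current-period weights):
ΣP(t=1)Q(t=1) = 0.24×444 + 5.66×106 + 2.79×343 = 106.56 + 599.96 + 956.97 = 1663.49
ΣP(t=0)Q(t=1) = 0.32×444 + 4.14×106 + 2.47×343 = 142.08 + 438.84 + 847.21 = 1428.13
P = 1663.49 / 1428.13 × 100 = 116.4803
Fisher = √(L × P) = √(118.6591 × 116.4803) = 117.5646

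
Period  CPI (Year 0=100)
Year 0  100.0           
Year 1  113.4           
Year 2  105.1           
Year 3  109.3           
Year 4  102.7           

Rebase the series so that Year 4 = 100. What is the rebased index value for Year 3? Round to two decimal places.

Rebased(Year 3) = 109.3 / 102.7 × 100 = 106.4265

106.43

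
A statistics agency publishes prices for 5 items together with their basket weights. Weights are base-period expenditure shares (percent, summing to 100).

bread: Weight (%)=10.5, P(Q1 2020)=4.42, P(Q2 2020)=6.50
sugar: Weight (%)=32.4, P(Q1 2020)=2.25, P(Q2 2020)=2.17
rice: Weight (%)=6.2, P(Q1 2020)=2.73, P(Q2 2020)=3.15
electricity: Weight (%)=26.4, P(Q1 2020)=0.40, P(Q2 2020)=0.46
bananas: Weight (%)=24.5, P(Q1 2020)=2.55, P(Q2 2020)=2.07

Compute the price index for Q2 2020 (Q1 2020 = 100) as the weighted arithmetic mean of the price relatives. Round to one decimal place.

104.1

bread: 10.5 × (6.50/4.42) = 10.5 × 1.470588 = 15.4412
sugar: 32.4 × (2.17/2.25) = 32.4 × 0.964444 = 31.2480
rice: 6.2 × (3.15/2.73) = 6.2 × 1.153846 = 7.1538
electricity: 26.4 × (0.46/0.40) = 26.4 × 1.150000 = 30.3600
bananas: 24.5 × (2.07/2.55) = 24.5 × 0.811765 = 19.8882
Index = Σ wᵢ·(p₁ᵢ/p₀ᵢ) = 15.4412 + 31.2480 + 7.1538 + 30.3600 + 19.8882 = 104.0913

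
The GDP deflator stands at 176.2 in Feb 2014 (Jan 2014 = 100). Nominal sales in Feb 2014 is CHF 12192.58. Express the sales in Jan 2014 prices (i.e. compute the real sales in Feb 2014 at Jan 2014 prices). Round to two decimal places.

6919.74

Real = Nominal ÷ (Index/100) = 12192.58 ÷ (176.2/100)
     = 12192.58 ÷ 1.762 = 6919.7389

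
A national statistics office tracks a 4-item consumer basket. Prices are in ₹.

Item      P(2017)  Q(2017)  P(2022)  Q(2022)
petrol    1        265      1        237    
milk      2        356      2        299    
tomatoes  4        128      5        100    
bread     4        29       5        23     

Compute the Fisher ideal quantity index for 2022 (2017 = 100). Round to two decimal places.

Laspeyres component (base-period weights):
ΣP(2017)Q(2022) = 1×237 + 2×299 + 4×100 + 4×23 = 237 + 598 + 400 + 92 = 1327
ΣP(2017)Q(2017) = 1×265 + 2×356 + 4×128 + 4×29 = 265 + 712 + 512 + 116 = 1605
L = 1327 / 1605 × 100 = 82.6791
Paasche component (current-period weights):
ΣP(2022)Q(2022) = 1×237 + 2×299 + 5×100 + 5×23 = 237 + 598 + 500 + 115 = 1450
ΣP(2022)Q(2017) = 1×265 + 2×356 + 5×128 + 5×29 = 265 + 712 + 640 + 145 = 1762
P = 1450 / 1762 × 100 = 82.2928
Fisher = √(L × P) = √(82.6791 × 82.2928) = 82.4858

82.49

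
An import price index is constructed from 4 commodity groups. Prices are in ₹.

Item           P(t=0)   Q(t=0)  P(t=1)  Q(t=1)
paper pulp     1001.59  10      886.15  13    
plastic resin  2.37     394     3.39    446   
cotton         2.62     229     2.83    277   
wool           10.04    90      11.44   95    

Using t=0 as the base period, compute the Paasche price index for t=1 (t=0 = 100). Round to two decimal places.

94.58

Paasche price index uses current-period quantities as weights.
ΣP(t=1)·Q(t=1) = 886.15×13 + 3.39×446 + 2.83×277 + 11.44×95 = 11519.95 + 1511.94 + 783.91 + 1086.8 = 14902.6
ΣP(t=0)·Q(t=1) = 1001.59×13 + 2.37×446 + 2.62×277 + 10.04×95 = 13020.67 + 1057.02 + 725.74 + 953.8 = 15757.23
Index = 14902.6 / 15757.23 × 100 = 94.5763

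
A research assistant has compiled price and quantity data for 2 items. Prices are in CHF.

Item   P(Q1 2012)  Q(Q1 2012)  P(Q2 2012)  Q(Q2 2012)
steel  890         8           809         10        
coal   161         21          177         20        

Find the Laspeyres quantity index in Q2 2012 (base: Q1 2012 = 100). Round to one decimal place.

Laspeyres quantity index uses base-period prices as weights.
ΣP(Q1 2012)·Q(Q2 2012) = 890×10 + 161×20 = 8900 + 3220 = 12120
ΣP(Q1 2012)·Q(Q1 2012) = 890×8 + 161×21 = 7120 + 3381 = 10501
Index = 12120 / 10501 × 100 = 115.4176

115.4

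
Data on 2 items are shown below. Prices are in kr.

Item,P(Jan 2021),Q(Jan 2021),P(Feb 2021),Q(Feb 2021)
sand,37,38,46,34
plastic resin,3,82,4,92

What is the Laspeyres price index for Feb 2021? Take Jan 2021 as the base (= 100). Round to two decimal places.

125.67

Laspeyres price index uses base-period quantities as weights.
ΣP(Feb 2021)·Q(Jan 2021) = 46×38 + 4×82 = 1748 + 328 = 2076
ΣP(Jan 2021)·Q(Jan 2021) = 37×38 + 3×82 = 1406 + 246 = 1652
Index = 2076 / 1652 × 100 = 125.6659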